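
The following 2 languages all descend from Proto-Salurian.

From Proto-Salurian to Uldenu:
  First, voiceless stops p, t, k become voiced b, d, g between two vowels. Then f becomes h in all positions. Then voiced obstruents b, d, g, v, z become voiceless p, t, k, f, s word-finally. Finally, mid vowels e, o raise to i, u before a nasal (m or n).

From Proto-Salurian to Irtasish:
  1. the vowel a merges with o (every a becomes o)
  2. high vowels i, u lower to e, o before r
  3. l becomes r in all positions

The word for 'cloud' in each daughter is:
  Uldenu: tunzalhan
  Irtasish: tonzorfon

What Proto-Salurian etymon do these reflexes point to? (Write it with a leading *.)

*tonzalfan

Position 7: Uldenu has h, Irtasish has f. Irtasish preserves f here (none of its changes turn any other segment into f), so the proto-segment is *f.
Position 2: Uldenu has u, Irtasish has o. Taking the neighbouring segments as reconstructed: Uldenu u could go back to *o or *u; Irtasish o could go back to *a or *o — the one source consistent with every daughter is *o.
Continuing position by position gives *tonzalfan; check it forward:
Uldenu: *tonzalfan > tonzalhan > tunzalhan  (by unconditioned shift, pre-nasal raising)
Irtasish: start from *tonzalfan.
  rule 1 (vowel merger): tonzalfan → tonzolfon
  rule 2: no change — tonzolfon
  rule 3 (unconditioned shift): tonzolfon → tonzorfon
  ⇒ Irtasish tonzorfon
Only *tonzalfan yields all of Uldenu tunzalhan, Irtasish tonzorfon.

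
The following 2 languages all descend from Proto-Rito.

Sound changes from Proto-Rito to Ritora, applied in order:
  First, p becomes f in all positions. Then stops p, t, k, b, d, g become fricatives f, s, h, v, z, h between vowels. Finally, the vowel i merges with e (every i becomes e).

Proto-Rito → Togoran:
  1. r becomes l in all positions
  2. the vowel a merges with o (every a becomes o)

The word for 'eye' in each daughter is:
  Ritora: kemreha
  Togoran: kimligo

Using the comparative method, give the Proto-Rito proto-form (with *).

*kimriga

Position 7: Ritora has a, Togoran has o. Ritora preserves a here (none of its changes turn any other segment into a), so the proto-segment is *a.
Position 5: Ritora has e, Togoran has i. Togoran preserves i here (none of its changes turn any other segment into i), so the proto-segment is *i.
Verify the candidate proto-form against each daughter:
Ritora: *kimriga > kimriha > kemreha  (by intervocalic lenition, vowel merger)
Togoran: start from *kimriga.
  rule 1 (unconditioned shift): kimriga → kimliga
  rule 2 (vowel merger): kimliga → kimligo
  ⇒ Togoran kimligo
Only *kimriga yields all of Ritora kemreha, Togoran kimligo.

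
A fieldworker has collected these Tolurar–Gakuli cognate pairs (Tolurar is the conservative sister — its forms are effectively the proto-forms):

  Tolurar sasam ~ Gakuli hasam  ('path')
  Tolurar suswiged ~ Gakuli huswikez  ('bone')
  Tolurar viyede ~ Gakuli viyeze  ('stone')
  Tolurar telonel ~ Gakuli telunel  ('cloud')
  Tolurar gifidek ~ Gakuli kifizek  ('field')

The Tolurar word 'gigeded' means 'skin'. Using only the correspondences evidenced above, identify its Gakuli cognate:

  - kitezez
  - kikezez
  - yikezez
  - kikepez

gifidek ~ kifizek — Tolurar g corresponds to Gakuli k word-initially before a front vowel.
suswiged ~ huswikez — Tolurar g corresponds to Gakuli k between vowels (before a front vowel).
viyede ~ viyeze, gifidek ~ kifizek — Tolurar d corresponds to Gakuli z between vowels (before a front vowel).
suswiged ~ huswikez — Tolurar d corresponds to Gakuli z word-finally.
Applying these to Tolurar 'gigeded':
  gigeded → kigeded   (g→k word-initially before a front vowel)
  kigeded → kikeded   (g→k between vowels (before a front vowel))
  kikeded → kikezed   (d→z between vowels (before a front vowel))
  kikezed → kikezez   (d→z word-finally)
So the Gakuli cognate is 'kikezez'.

kikezez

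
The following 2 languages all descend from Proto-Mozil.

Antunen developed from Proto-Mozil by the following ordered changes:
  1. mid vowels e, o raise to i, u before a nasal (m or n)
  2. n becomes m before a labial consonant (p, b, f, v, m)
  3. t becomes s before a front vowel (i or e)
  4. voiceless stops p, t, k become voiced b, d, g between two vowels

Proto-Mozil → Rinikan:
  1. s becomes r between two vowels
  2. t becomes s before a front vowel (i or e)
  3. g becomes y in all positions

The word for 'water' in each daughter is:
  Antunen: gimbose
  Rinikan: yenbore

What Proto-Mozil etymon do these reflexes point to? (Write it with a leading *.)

Position 2: Antunen has i, Rinikan has e. Rinikan preserves e here (none of its changes turn any other segment into e), so the proto-segment is *e.
Position 3: Antunen has m, Rinikan has n. Rinikan preserves n here (none of its changes turn any other segment into n), so the proto-segment is *n.
This points to *genbose. Verify forward in each daughter:
Antunen: *genbose > ginbose > gimbose  (by pre-nasal raising, nasal place assimilation)
Rinikan: start from *genbose.
  rule 1 (rhotacism): genbose → genbore
  rule 2: no change — genbore
  rule 3 (unconditioned shift): genbore → yenbore
  ⇒ Rinikan yenbore
*genbose is the unique common source.

*genbose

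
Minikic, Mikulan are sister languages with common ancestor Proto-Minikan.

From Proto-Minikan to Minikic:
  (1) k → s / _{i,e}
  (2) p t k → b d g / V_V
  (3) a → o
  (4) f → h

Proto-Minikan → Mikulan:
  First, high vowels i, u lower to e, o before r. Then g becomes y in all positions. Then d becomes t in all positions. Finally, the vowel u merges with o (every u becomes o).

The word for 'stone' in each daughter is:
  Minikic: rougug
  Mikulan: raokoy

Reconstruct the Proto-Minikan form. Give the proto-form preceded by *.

Position 4: Minikic has g, Mikulan has k. Mikulan preserves k here (none of its changes turn any other segment into k), so the proto-segment is *k.
Position 3: Minikic has u, Mikulan has o. Minikic preserves u here (none of its changes turn any other segment into u), so the proto-segment is *u.
Continuing position by position gives *raukug; check it forward:
Minikic: *raukug > raugug > rougug  (by intervocalic voicing, vowel merger)
Mikulan: start from *raukug.
  rule 1: no change — raukug
  rule 2 (unconditioned shift): raukug → raukuy
  rule 3: no change — raukuy
  rule 4 (vowel merger): raukuy → raokoy
  ⇒ Mikulan raokoy
No other proto-form is consistent with every reflex, so the reconstruction is *raukug.

*raukug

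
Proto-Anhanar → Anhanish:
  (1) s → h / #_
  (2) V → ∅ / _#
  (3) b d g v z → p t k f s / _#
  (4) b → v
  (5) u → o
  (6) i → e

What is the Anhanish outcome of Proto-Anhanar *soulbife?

Anhanish: start from *soulbife.
  rule 1 (debuccalisation): soulbife → houlbife
  rule 2 (apocope): houlbife → houlbif
  rule 3: no change — houlbif
  rule 4 (unconditioned shift): houlbif → houlvif
  rule 5 (vowel merger): houlvif → hoolvif
  rule 6 (vowel merger): hoolvif → hoolvef
  ⇒ Anhanish hoolvef

hoolvef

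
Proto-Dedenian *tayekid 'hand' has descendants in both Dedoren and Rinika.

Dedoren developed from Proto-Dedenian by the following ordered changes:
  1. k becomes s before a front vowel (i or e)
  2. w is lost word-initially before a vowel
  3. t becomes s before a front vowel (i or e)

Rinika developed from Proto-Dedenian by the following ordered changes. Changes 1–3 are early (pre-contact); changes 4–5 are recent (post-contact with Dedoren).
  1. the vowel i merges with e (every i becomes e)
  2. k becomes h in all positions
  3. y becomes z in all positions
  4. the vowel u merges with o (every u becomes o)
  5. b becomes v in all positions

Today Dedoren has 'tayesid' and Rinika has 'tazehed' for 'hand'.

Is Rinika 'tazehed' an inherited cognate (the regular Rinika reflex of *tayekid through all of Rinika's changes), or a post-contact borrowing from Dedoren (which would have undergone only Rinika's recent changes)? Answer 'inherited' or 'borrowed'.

inherited

If inherited, *tayekid would pass through all of Rinika's changes:
Rinika: *tayekid > tayeked > tayehed > tazehed  (by vowel merger, unconditioned shift, unconditioned shift)
If borrowed from Dedoren 'tayesid' after the early changes, it would undergo only the recent ones:
  rule 4 (vowel merger): no change (tayesid)
  rule 5 (unconditioned shift): no change (tayesid)
  ⇒ as a loan: tayesid
Rinika 'tazehed' matches the inherited outcome exactly, so it is an inherited cognate, not a loan.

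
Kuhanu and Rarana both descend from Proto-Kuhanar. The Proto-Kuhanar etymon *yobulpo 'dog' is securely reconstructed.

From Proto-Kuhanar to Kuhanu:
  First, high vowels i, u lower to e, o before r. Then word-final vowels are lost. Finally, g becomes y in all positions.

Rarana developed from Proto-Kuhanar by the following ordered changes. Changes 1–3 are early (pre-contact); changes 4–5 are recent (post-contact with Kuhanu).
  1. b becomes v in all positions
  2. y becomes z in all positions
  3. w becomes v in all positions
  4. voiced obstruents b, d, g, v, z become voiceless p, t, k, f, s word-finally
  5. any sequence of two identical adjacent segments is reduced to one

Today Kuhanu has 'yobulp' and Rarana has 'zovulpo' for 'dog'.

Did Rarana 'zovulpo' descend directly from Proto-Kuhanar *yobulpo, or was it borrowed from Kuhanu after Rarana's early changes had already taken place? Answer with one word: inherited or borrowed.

If inherited, *yobulpo would pass through all of Rarana's changes:
Rarana: start from *yobulpo.
  rule 1 (unconditioned shift): yobulpo → yovulpo
  rule 2 (unconditioned shift): yovulpo → zovulpo
  rule 3: no change — zovulpo
  rule 4: no change — zovulpo
  rule 5: no change — zovulpo
  ⇒ Rarana zovulpo
If borrowed from Kuhanu 'yobulp' after the early changes, it would undergo only the recent ones:
  rule 4 (final devoicing): no change (yobulp)
  rule 5 (degemination): no change (yobulp)
  ⇒ as a loan: yobulp
Rarana 'zovulpo' matches the inherited outcome exactly, so it is an inherited cognate, not a loan.

inherited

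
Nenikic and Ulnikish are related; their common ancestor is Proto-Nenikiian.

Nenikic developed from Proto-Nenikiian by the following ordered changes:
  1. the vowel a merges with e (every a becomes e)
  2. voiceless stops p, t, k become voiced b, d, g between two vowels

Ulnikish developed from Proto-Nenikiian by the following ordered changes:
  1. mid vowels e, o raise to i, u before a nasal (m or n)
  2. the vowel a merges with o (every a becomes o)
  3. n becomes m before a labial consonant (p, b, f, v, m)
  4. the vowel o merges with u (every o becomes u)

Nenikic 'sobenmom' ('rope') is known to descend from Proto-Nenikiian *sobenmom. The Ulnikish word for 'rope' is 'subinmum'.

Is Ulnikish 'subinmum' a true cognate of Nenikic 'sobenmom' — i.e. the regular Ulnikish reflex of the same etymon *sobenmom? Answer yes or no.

no

Derive the expected Ulnikish reflex of *sobenmom:
Ulnikish: *sobenmom > sobinmum > sobimmum > subimmum  (by pre-nasal raising, nasal place assimilation, vowel merger)
The regular Ulnikish reflex would be 'subimmum', but the attested form is 'subinmum'. The correspondence is irregular, so they are not cognates (the Ulnikish form has a different source).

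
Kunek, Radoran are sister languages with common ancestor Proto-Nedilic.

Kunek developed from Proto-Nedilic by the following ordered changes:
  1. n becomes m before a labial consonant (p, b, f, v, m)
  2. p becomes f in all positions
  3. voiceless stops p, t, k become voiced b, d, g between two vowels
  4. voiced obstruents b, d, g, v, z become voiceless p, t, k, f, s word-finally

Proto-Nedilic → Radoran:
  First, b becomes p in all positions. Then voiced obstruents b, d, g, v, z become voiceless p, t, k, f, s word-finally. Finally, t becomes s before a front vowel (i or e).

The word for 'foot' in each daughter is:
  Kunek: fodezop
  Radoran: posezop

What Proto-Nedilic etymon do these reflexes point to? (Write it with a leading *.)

Position 7: Kunek has p, Radoran has p. In Kunek, p can only continue *b, so the proto-segment is *b.
Position 1: Kunek has f, Radoran has p. Taking the neighbouring segments as reconstructed: Kunek f could go back to *p or *f; Radoran p could go back to *p or *b — the one source consistent with every daughter is *p.
Verify the candidate proto-form against each daughter:
Kunek: start from *potezob.
  rule 1: no change — potezob
  rule 2 (unconditioned shift): potezob → fotezob
  rule 3 (intervocalic voicing): fotezob → fodezob
  rule 4 (final devoicing): fodezob → fodezop
  ⇒ Kunek fodezop
Radoran: start from *potezob.
  rule 1 (unconditioned shift): potezob → potezop
  rule 2: no change — potezop
  rule 3 (palatalisation): potezop → posezop
  ⇒ Radoran posezop
No other proto-form is consistent with every reflex, so the reconstruction is *potezob.

*potezob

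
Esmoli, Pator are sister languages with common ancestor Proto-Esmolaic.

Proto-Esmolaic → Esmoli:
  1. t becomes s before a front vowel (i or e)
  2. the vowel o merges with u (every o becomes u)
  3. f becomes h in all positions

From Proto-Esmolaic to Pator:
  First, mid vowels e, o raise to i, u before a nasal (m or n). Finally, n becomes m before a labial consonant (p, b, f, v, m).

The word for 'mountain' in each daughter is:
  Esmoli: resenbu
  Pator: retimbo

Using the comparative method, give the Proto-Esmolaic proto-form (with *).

Position 4: Esmoli has e, Pator has i. Esmoli preserves e here (none of its changes turn any other segment into e), so the proto-segment is *e.
Position 5: Esmoli has n, Pator has m. Esmoli preserves n here (none of its changes turn any other segment into n), so the proto-segment is *n.
Position 3: Esmoli has s, Pator has t. Pator preserves t here (none of its changes turn any other segment into t), so the proto-segment is *t.
Continuing position by position gives *retenbo; check it forward:
Esmoli: start from *retenbo.
  rule 1 (palatalisation): retenbo → resenbo
  rule 2 (vowel merger): resenbo → resenbu
  rule 3: no change — resenbu
  ⇒ Esmoli resenbu
Pator: *retenbo > retinbo > retimbo  (by pre-nasal raising, nasal place assimilation)
Only *retenbo yields all of Esmoli resenbu, Pator retimbo.

*retenbo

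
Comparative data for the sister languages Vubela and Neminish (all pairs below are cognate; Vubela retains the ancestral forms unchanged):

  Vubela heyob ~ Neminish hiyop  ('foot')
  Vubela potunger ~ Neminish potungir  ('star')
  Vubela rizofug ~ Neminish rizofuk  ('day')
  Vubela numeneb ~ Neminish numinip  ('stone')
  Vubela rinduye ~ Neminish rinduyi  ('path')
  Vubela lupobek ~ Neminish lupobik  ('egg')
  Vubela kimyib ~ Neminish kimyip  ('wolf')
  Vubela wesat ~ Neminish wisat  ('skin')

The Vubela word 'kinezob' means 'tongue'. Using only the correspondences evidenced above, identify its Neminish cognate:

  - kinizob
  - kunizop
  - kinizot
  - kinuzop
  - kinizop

kinizop

heyob ~ hiyop, lupobek ~ lupobik — Vubela e corresponds to Neminish i after a consonant, before a consonant other than r, m, n, p, b, f, v.
heyob ~ hiyop, numeneb ~ numinip — Vubela b corresponds to Neminish p word-finally.
Applying these to Vubela 'kinezob':
  kinezob → kinizob   (e→i after a consonant, before a consonant other than r, m, n, p, b, f, v)
  kinizob → kinizop   (b→p word-finally)
So the Neminish cognate is 'kinizop'.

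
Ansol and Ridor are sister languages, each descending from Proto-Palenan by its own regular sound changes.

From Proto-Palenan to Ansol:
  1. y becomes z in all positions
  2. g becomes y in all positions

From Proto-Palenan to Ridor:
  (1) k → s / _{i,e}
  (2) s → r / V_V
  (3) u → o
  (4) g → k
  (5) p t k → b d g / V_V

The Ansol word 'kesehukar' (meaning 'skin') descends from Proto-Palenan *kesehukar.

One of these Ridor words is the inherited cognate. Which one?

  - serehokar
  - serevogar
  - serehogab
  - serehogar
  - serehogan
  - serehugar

Ridor: *kesehukar
  kesehukar → sesehukar   [palatalisation]
  sesehukar → serehukar   [rhotacism]
  serehukar → serehokar   [vowel merger]
  serehokar (rule 4 does not apply)
  serehokar → serehogar   [intervocalic voicing]
  giving Ridor serehogar.
The other candidates each miss or misapply at least one Ridor change.

serehogar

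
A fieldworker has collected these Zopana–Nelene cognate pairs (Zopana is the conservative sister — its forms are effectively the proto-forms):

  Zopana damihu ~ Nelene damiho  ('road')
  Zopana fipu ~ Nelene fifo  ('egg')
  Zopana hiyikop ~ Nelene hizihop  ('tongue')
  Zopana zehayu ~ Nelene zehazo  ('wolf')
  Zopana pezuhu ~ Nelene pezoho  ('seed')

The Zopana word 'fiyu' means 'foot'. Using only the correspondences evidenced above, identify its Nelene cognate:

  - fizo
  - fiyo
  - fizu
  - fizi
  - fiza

zehayu ~ zehazo — Zopana y corresponds to Nelene z between vowels (before a back vowel).
damihu ~ damiho, fipu ~ fifo — Zopana u corresponds to Nelene o word-finally.
Applying these to Zopana 'fiyu':
  fiyu → fizu   (y→z between vowels (before a back vowel))
  fizu → fizo   (u→o word-finally)
So the Nelene cognate is 'fizo'.

fizo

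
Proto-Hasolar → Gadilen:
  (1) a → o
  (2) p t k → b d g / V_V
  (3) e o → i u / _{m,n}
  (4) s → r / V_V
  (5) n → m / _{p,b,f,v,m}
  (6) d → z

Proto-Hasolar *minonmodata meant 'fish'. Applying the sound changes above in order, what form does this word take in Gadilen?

Gadilen: *minonmodata > minonmodoto > minonmododo > minunmododo > minummododo > minummozozo  (by vowel merger, intervocalic voicing, pre-nasal raising, nasal place assimilation, unconditioned shift)

minummozozo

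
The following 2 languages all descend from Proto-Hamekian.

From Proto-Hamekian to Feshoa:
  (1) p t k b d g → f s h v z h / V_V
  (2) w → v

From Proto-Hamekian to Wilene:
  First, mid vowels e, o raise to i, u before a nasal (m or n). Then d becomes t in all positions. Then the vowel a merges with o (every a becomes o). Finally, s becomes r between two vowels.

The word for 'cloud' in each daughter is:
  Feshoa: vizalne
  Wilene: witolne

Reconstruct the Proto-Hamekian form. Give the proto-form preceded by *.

*widalne

Position 3: Feshoa has z, Wilene has t. Taking the neighbouring segments as reconstructed: Feshoa z could go back to *d or *z; Wilene t could go back to *t or *d — the one source consistent with every daughter is *d.
Position 4: Feshoa has a, Wilene has o. Feshoa preserves a here (none of its changes turn any other segment into a), so the proto-segment is *a.
Continuing position by position gives *widalne; check it forward:
Feshoa: start from *widalne.
  rule 1 (intervocalic lenition): widalne → wizalne
  rule 2 (unconditioned shift): wizalne → vizalne
  ⇒ Feshoa vizalne
Wilene: start from *widalne.
  rule 1: no change — widalne
  rule 2 (unconditioned shift): widalne → witalne
  rule 3 (vowel merger): witalne → witolne
  rule 4: no change — witolne
  ⇒ Wilene witolne
Only *widalne yields all of Feshoa vizalne, Wilene witolne.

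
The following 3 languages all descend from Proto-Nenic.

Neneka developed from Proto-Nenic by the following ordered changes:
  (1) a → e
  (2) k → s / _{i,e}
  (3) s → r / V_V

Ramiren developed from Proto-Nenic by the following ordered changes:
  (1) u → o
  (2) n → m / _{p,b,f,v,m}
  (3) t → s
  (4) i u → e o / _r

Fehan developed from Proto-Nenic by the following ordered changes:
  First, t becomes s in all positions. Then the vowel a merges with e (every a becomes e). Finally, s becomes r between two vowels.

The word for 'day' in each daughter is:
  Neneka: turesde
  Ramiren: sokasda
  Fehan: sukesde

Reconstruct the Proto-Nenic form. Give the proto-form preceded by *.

Position 4: Neneka has e, Ramiren has a, Fehan has e. Ramiren preserves a here (none of its changes turn any other segment into a), so the proto-segment is *a.
Position 2: Neneka has u, Ramiren has o, Fehan has u. Neneka preserves u here (none of its changes turn any other segment into u), so the proto-segment is *u.
Position 7: Neneka has e, Ramiren has a, Fehan has e. Ramiren preserves a here (none of its changes turn any other segment into a), so the proto-segment is *a.
Verify the candidate proto-form against each daughter:
Neneka: *tukasda
  tukasda → tukesde   [vowel merger]
  tukesde → tusesde   [palatalisation]
  tusesde → turesde   [rhotacism]
  giving Neneka turesde.
Ramiren: start from *tukasda.
  rule 1 (vowel merger): tukasda → tokasda
  rule 2: no change — tokasda
  rule 3 (unconditioned shift): tokasda → sokasda
  rule 4: no change — sokasda
  ⇒ Ramiren sokasda
Fehan: *tukasda
  tukasda → sukasda   [unconditioned shift]
  sukasda → sukesde   [vowel merger]
  sukesde (rule 3 does not apply)
  giving Fehan sukesde.
*tukasda is the unique common source.

*tukasda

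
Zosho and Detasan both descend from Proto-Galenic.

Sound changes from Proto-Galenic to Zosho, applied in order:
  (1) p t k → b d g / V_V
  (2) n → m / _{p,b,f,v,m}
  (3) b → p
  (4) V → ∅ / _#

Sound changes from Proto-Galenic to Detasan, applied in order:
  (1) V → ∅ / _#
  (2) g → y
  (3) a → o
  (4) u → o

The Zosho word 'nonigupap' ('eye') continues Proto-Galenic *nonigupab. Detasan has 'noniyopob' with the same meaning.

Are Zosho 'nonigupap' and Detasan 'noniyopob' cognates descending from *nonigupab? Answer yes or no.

yes

Derive the expected Detasan reflex of *nonigupab:
Detasan: start from *nonigupab.
  rule 1: no change — nonigupab
  rule 2 (unconditioned shift): nonigupab → noniyupab
  rule 3 (vowel merger): noniyupab → noniyupob
  rule 4 (vowel merger): noniyupob → noniyopob
  ⇒ Detasan noniyopob
Detasan 'noniyopob' matches the regular reflex exactly, so the pair is cognate.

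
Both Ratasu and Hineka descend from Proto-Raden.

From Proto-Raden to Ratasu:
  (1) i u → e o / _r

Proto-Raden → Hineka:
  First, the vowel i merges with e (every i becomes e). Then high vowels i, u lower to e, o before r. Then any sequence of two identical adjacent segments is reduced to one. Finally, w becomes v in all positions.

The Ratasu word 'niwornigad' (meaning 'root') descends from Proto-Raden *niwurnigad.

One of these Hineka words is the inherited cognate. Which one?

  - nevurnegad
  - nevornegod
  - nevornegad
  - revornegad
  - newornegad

nevornegad

Hineka: start from *niwurnigad.
  rule 1 (vowel merger): niwurnigad → newurnegad
  rule 2 (pre-rhotic lowering): newurnegad → newornegad
  rule 3: no change — newornegad
  rule 4 (unconditioned shift): newornegad → nevornegad
  ⇒ Hineka nevornegad
Among the options, 'nevornegad' alone shows every Hineka change applied in order.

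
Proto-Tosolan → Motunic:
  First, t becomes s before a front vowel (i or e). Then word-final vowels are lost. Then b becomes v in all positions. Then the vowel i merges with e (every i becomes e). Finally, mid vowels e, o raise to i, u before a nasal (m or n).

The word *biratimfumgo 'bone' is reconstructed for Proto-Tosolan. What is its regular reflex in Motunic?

verasimfumg

Motunic: *biratimfumgo > birasimfumgo > birasimfumg > virasimfumg > verasemfumg > verasimfumg  (by palatalisation, apocope, unconditioned shift, vowel merger, pre-nasal raising)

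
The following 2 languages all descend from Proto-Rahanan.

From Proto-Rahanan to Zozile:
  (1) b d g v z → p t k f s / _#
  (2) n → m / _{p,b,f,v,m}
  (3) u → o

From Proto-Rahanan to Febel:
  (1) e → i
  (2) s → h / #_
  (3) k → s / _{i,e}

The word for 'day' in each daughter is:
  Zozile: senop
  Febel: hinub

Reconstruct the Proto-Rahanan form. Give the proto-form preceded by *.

*senub

Position 2: Zozile has e, Febel has i. Zozile preserves e here (none of its changes turn any other segment into e), so the proto-segment is *e.
Position 1: Zozile has s, Febel has h. Taking the neighbouring segments as reconstructed: Zozile s can only go back to *s; Febel h could go back to *s or *h — the one source consistent with every daughter is *s.
Continuing position by position gives *senub; check it forward:
Zozile: *senub
  senub → senup   [final devoicing]
  senup (rule 2 does not apply)
  senup → senop   [vowel merger]
  giving Zozile senop.
Febel: start from *senub.
  rule 1 (vowel merger): senub → sinub
  rule 2 (debuccalisation): sinub → hinub
  rule 3: no change — hinub
  ⇒ Febel hinub
No other proto-form is consistent with every reflex, so the reconstruction is *senub.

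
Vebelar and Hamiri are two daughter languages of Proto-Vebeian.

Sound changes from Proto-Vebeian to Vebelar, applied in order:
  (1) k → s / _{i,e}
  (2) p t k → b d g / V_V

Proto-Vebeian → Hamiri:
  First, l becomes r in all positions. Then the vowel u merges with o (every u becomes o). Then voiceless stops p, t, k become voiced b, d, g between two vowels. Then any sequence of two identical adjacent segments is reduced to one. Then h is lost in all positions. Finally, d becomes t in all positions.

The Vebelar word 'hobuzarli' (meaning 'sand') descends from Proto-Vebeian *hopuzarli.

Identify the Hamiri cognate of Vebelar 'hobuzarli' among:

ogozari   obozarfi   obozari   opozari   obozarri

Hamiri: *hopuzarli
  hopuzarli → hopuzarri   [unconditioned shift]
  hopuzarri → hopozarri   [vowel merger]
  hopozarri → hobozarri   [intervocalic voicing]
  hobozarri → hobozari   [degemination]
  hobozari → obozari   [h-loss]
  obozari (rule 6 does not apply)
  giving Hamiri obozari.
Only 'obozari' matches the regular Hamiri development of *hopuzarli.

obozari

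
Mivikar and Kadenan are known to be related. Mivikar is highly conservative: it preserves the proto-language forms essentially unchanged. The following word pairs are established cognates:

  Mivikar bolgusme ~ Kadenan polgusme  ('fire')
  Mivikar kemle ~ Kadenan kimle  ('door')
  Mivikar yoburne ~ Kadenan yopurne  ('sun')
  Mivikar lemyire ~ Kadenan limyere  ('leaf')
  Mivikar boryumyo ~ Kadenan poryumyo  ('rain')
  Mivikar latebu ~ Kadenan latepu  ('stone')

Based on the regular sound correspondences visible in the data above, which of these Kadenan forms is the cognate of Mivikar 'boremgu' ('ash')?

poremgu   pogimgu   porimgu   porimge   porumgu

bolgusme ~ polgusme, boryumyo ~ poryumyo — Mivikar b corresponds to Kadenan p word-initially before a back vowel.
kemle ~ kimle, lemyire ~ limyere — Mivikar e corresponds to Kadenan i after a consonant, before a nasal.
Applying these to Mivikar 'boremgu':
  boremgu → poremgu   (b→p word-initially before a back vowel)
  poremgu → porimgu   (e→i after a consonant, before a nasal)
So the Kadenan cognate is 'porimgu'.

porimgu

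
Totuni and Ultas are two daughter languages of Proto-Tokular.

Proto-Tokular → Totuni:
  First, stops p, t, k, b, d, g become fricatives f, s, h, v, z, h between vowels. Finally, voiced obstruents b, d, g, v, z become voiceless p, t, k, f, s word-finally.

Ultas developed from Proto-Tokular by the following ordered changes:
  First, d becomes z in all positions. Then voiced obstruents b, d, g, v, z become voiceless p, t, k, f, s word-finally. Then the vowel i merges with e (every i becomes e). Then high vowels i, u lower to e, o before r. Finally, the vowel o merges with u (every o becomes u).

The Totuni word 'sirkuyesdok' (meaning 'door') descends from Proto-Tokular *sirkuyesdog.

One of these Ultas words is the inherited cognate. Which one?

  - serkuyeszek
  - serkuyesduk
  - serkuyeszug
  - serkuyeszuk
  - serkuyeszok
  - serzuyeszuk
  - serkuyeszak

Ultas: *sirkuyesdog
  sirkuyesdog → sirkuyeszog   [unconditioned shift]
  sirkuyeszog → sirkuyeszok   [final devoicing]
  sirkuyeszok → serkuyeszok   [vowel merger]
  serkuyeszok (rule 4 does not apply)
  serkuyeszok → serkuyeszuk   [vowel merger]
  giving Ultas serkuyeszuk.
Only 'serkuyeszuk' matches the regular Ultas development of *sirkuyesdog.

serkuyeszuk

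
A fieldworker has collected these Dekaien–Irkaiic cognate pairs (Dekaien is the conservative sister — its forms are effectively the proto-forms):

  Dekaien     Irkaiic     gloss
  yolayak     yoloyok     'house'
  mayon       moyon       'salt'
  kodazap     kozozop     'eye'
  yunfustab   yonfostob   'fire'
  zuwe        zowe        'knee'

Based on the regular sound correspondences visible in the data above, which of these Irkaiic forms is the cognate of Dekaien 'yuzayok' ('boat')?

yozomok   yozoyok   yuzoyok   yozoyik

yozoyok

yunfustab ~ yonfostob, zuwe ~ zowe — Dekaien u corresponds to Irkaiic o after a consonant, before a consonant other than r, m, n, p, b, f, v.
yolayak ~ yoloyok, mayon ~ moyon — Dekaien a corresponds to Irkaiic o after a consonant, before a consonant other than r, m, n, p, b, f, v.
Applying these to Dekaien 'yuzayok':
  yuzayok → yozayok   (u→o after a consonant, before a consonant other than r, m, n, p, b, f, v)
  yozayok → yozoyok   (a→o after a consonant, before a consonant other than r, m, n, p, b, f, v)
So the Irkaiic cognate is 'yozoyok'.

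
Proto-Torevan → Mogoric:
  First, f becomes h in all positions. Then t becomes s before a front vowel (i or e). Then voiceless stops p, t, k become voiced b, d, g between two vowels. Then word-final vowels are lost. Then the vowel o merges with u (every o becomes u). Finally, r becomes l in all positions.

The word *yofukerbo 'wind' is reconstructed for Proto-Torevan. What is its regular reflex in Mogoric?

yuhugelb

Mogoric: *yofukerbo > yohukerbo > yohugerbo > yohugerb > yuhugerb > yuhugelb  (by unconditioned shift, intervocalic voicing, apocope, vowel merger, unconditioned shift)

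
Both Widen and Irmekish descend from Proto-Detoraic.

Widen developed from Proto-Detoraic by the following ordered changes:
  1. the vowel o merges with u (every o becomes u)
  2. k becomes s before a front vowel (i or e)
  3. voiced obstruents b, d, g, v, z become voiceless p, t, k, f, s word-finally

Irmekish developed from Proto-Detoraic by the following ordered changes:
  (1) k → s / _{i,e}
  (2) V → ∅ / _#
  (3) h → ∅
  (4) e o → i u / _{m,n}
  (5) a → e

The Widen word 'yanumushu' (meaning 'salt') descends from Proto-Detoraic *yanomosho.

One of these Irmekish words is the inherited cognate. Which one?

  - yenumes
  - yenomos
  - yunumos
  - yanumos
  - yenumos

yenumos

Irmekish: start from *yanomosho.
  rule 1: no change — yanomosho
  rule 2 (apocope): yanomosho → yanomosh
  rule 3 (h-loss): yanomosh → yanomos
  rule 4 (pre-nasal raising): yanomos → yanumos
  rule 5 (vowel merger): yanumos → yenumos
  ⇒ Irmekish yenumos
Only 'yenumos' matches the regular Irmekish development of *yanomosho.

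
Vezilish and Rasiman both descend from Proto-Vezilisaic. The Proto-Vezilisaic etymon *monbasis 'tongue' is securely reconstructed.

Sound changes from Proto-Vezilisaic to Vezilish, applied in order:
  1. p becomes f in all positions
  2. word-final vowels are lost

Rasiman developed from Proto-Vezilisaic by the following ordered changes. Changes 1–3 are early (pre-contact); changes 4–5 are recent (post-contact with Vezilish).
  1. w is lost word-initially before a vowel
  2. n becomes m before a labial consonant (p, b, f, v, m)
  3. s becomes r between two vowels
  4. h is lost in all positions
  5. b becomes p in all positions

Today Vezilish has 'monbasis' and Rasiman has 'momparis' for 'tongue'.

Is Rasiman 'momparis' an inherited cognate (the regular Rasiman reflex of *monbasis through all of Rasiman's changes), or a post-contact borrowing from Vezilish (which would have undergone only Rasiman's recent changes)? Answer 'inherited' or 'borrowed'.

If inherited, *monbasis would pass through all of Rasiman's changes:
Rasiman: *monbasis > mombasis > mombaris > momparis  (by nasal place assimilation, rhotacism, unconditioned shift)
If borrowed from Vezilish 'monbasis' after the early changes, it would undergo only the recent ones:
  rule 4 (h-loss): no change (monbasis)
  rule 5 (unconditioned shift): monbasis → monpasis
  ⇒ as a loan: monpasis
Rasiman 'momparis' matches the inherited outcome exactly, so it is an inherited cognate, not a loan.

inherited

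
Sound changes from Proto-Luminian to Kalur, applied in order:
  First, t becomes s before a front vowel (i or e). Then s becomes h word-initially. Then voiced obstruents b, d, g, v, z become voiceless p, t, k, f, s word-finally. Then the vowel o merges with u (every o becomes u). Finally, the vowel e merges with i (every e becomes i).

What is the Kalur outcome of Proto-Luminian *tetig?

Kalur: *tetig
  tetig → sesig   [palatalisation]
  sesig → hesig   [debuccalisation]
  hesig → hesik   [final devoicing]
  hesik (rule 4 does not apply)
  hesik → hisik   [vowel merger]
  giving Kalur hisik.

hisik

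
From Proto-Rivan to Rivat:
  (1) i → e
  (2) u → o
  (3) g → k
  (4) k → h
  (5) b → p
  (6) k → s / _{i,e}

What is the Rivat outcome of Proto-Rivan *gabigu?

Rivat: *gabigu
  gabigu → gabegu   [vowel merger]
  gabegu → gabego   [vowel merger]
  gabego → kabeko   [unconditioned shift]
  kabeko → habeho   [unconditioned shift]
  habeho → hapeho   [unconditioned shift]
  hapeho (rule 6 does not apply)
  giving Rivat hapeho.

hapeho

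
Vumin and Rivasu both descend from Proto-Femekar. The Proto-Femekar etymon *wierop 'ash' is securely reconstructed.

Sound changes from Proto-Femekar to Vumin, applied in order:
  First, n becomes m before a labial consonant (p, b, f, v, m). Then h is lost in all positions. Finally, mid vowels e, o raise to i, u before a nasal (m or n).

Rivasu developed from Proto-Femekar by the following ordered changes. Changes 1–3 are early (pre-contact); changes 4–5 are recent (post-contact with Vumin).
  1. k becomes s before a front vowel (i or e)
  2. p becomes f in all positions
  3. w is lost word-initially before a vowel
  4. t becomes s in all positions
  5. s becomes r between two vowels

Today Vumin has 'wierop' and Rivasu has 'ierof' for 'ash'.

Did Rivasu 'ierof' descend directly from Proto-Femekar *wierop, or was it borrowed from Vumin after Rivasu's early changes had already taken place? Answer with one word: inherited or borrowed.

inherited

If inherited, *wierop would pass through all of Rivasu's changes:
Rivasu: *wierop > wierof > ierof  (by unconditioned shift, glide loss)
If borrowed from Vumin 'wierop' after the early changes, it would undergo only the recent ones:
  rule 4 (unconditioned shift): no change (wierop)
  rule 5 (rhotacism): no change (wierop)
  ⇒ as a loan: wierop
Rivasu 'ierof' matches the inherited outcome exactly, so it is an inherited cognate, not a loan.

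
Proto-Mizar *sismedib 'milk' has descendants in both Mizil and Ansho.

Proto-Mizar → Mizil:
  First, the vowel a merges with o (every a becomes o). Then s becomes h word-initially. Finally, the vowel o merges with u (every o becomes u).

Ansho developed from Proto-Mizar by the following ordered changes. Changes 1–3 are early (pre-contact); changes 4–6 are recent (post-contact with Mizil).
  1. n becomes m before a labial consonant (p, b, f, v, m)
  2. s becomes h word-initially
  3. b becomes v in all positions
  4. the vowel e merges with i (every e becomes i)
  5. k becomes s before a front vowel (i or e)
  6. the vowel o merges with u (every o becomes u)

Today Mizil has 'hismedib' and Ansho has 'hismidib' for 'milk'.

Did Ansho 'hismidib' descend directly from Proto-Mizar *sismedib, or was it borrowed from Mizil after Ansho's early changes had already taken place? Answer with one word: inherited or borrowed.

borrowed

If inherited, *sismedib would pass through all of Ansho's changes:
Ansho: start from *sismedib.
  rule 1: no change — sismedib
  rule 2 (debuccalisation): sismedib → hismedib
  rule 3 (unconditioned shift): hismedib → hismediv
  rule 4 (vowel merger): hismediv → hismidiv
  rule 5: no change — hismidiv
  rule 6: no change — hismidiv
  ⇒ Ansho hismidiv
If borrowed from Mizil 'hismedib' after the early changes, it would undergo only the recent ones:
  rule 4 (vowel merger): hismedib → hismidib
  rule 5 (palatalisation): no change (hismidib)
  rule 6 (vowel merger): no change (hismidib)
  ⇒ as a loan: hismidib
Ansho 'hismidib' matches the loan outcome 'hismidib', not the inherited 'hismidiv' — it skipped the early Ansho changes, so it was borrowed from Mizil.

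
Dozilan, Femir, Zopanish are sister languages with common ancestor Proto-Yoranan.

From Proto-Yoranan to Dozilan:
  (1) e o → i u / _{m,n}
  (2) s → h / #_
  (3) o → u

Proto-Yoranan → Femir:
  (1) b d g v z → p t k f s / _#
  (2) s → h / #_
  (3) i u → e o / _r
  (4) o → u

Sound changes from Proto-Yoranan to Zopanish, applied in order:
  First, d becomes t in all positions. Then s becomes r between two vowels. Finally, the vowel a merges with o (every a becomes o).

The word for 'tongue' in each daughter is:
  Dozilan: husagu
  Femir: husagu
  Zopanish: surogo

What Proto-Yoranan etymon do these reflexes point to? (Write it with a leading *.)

Position 1: Dozilan has h, Femir has h, Zopanish has s. Zopanish preserves s here (none of its changes turn any other segment into s), so the proto-segment is *s.
Position 3: Dozilan has s, Femir has s, Zopanish has r. Dozilan preserves s here (none of its changes turn any other segment into s), so the proto-segment is *s.
Position 6: Dozilan has u, Femir has u, Zopanish has o. Taking the neighbouring segments as reconstructed: Dozilan u could go back to *o or *u; Femir u could go back to *o or *u; Zopanish o could go back to *a or *o — the one source consistent with every daughter is *o.
Verify the candidate proto-form against each daughter:
Dozilan: start from *susago.
  rule 1: no change — susago
  rule 2 (debuccalisation): susago → husago
  rule 3 (vowel merger): husago → husagu
  ⇒ Dozilan husagu
Femir: start from *susago.
  rule 1: no change — susago
  rule 2 (debuccalisation): susago → husago
  rule 3: no change — husago
  rule 4 (vowel merger): husago → husagu
  ⇒ Femir husagu
Zopanish: *susago
  susago (rule 1 does not apply)
  susago → surago   [rhotacism]
  surago → surogo   [vowel merger]
  giving Zopanish surogo.
Only *susago yields all of Dozilan husagu, Femir husagu, Zopanish surogo.

*susago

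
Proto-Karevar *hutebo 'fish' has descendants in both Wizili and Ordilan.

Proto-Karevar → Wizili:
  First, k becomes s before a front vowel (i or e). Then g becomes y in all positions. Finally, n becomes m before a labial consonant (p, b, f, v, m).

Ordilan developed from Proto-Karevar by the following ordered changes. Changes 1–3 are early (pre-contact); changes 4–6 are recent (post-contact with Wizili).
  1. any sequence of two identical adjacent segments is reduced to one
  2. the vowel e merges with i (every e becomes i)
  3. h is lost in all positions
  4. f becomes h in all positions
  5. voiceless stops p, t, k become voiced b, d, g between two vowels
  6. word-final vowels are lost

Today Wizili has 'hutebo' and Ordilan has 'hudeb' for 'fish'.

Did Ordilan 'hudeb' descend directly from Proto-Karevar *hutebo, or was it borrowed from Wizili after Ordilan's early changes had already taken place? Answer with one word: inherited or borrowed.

borrowed

If inherited, *hutebo would pass through all of Ordilan's changes:
Ordilan: start from *hutebo.
  rule 1: no change — hutebo
  rule 2 (vowel merger): hutebo → hutibo
  rule 3 (h-loss): hutibo → utibo
  rule 4: no change — utibo
  rule 5 (intervocalic voicing): utibo → udibo
  rule 6 (apocope): udibo → udib
  ⇒ Ordilan udib
If borrowed from Wizili 'hutebo' after the early changes, it would undergo only the recent ones:
  rule 4 (unconditioned shift): no change (hutebo)
  rule 5 (intervocalic voicing): hutebo → hudebo
  rule 6 (apocope): hudebo → hudeb
  ⇒ as a loan: hudeb
Ordilan 'hudeb' matches the loan outcome 'hudeb', not the inherited 'udib' — it skipped the early Ordilan changes, so it was borrowed from Wizili.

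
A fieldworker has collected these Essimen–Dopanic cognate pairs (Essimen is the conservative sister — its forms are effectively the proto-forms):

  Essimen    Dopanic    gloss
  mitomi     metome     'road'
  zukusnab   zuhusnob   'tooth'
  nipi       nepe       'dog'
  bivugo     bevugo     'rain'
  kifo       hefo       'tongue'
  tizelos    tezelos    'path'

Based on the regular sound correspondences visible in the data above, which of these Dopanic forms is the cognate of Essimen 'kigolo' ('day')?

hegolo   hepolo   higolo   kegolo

kifo ~ hefo — Essimen k corresponds to Dopanic h word-initially before a front vowel.
mitomi ~ metome, tizelos ~ tezelos — Essimen i corresponds to Dopanic e after a consonant, before a consonant other than r, m, n, p, b, f, v.
Applying these to Essimen 'kigolo':
  kigolo → higolo   (k→h word-initially before a front vowel)
  higolo → hegolo   (i→e after a consonant, before a consonant other than r, m, n, p, b, f, v)
So the Dopanic cognate is 'hegolo'.

hegolo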